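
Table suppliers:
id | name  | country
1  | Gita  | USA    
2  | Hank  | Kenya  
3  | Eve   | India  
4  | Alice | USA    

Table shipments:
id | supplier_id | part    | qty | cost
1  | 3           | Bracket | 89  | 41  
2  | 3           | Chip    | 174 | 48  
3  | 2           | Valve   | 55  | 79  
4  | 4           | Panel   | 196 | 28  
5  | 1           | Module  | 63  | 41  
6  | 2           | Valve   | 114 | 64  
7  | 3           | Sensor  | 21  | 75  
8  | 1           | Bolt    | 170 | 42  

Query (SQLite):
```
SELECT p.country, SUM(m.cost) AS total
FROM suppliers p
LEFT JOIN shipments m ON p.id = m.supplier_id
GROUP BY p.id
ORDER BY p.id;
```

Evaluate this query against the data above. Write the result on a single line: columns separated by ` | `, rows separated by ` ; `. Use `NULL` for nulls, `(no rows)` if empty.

LEFT JOIN keeps every suppliers row; unmatched ones get NULL for shipments columns.
Group by suppliers.id and compute SUM(m.cost). SUM over an all-NULL group is NULL.
  1: ids {5, 8} → SUM(m.cost)=83
  2: ids {3, 6} → SUM(m.cost)=143
  3: ids {1, 2, 7} → SUM(m.cost)=164
  4: ids {4} → SUM(m.cost)=28

USA | 83 ; Kenya | 143 ; India | 164 ; USA | 28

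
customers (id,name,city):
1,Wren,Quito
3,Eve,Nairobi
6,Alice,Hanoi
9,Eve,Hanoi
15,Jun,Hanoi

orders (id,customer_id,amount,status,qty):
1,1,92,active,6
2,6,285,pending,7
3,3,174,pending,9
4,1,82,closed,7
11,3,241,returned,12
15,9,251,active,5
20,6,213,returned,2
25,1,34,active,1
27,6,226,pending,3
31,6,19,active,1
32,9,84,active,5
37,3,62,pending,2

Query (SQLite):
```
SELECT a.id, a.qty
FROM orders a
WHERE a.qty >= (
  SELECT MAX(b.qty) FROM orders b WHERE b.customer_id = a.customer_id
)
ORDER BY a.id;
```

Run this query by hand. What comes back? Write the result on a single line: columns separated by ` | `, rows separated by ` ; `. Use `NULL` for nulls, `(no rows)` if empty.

2 | 7 ; 4 | 7 ; 11 | 12 ; 15 | 5 ; 32 | 5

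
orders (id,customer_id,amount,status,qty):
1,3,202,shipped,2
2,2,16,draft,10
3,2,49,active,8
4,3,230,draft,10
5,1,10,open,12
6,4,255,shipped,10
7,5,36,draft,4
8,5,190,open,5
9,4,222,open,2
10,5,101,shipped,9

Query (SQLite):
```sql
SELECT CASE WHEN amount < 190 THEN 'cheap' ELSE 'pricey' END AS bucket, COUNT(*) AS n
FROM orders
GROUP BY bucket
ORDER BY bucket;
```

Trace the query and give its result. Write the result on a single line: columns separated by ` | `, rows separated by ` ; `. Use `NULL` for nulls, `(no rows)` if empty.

cheap | 5 ; pricey | 5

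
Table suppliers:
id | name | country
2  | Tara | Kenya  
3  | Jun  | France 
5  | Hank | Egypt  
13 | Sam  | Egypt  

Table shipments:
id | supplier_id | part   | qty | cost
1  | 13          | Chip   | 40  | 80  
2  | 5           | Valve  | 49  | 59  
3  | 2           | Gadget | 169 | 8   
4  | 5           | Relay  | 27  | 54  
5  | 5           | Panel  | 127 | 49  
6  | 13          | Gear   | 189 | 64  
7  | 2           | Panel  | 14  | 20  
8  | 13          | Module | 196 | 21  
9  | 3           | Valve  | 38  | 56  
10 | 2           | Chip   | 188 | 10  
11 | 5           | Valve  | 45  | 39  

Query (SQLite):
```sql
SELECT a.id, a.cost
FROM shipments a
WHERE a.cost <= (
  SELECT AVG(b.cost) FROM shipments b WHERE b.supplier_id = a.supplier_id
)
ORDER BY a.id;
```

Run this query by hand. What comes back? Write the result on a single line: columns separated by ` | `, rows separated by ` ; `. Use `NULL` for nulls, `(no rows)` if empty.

3 | 8 ; 5 | 49 ; 8 | 21 ; 9 | 56 ; 10 | 10 ; 11 | 39

For each shipments row a, compute AVG(cost) over rows sharing a.supplier_id.
Keep row a if a.cost <= that per-group AVG.
  supplier_id=2: AVG(cost) = 12.666667
  supplier_id=3: AVG(cost) = 56.0
  supplier_id=5: AVG(cost) = 50.25
  supplier_id=13: AVG(cost) = 55.0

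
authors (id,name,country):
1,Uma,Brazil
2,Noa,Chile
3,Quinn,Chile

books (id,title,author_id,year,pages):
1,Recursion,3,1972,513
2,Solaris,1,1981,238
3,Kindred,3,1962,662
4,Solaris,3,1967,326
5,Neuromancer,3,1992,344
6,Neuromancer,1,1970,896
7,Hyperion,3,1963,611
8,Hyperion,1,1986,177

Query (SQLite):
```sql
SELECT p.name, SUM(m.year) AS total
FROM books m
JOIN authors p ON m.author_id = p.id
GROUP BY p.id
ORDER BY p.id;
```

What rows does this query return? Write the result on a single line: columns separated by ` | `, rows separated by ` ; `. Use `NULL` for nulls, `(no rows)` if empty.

Uma | 5937 ; Quinn | 9856

Join each books row to its authors via author_id.
Group joined rows by authors.id; compute SUM(m.year) per group.
  1: ids {2, 6, 8} → SUM(m.year)=5937
  3: ids {1, 3, 4, 5, 7} → SUM(m.year)=9856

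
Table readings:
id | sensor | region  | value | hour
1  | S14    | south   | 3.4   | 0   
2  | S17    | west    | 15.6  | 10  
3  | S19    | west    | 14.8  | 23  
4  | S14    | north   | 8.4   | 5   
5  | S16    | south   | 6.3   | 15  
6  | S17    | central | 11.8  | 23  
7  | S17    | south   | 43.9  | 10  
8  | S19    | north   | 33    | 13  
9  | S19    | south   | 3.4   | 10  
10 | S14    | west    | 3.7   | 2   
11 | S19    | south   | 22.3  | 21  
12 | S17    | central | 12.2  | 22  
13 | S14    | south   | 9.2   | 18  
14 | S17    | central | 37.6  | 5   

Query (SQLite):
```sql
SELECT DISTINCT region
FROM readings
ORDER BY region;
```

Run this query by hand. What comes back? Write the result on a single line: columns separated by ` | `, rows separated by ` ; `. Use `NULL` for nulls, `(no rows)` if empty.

Collect distinct region values from readings.

central ; north ; south ; west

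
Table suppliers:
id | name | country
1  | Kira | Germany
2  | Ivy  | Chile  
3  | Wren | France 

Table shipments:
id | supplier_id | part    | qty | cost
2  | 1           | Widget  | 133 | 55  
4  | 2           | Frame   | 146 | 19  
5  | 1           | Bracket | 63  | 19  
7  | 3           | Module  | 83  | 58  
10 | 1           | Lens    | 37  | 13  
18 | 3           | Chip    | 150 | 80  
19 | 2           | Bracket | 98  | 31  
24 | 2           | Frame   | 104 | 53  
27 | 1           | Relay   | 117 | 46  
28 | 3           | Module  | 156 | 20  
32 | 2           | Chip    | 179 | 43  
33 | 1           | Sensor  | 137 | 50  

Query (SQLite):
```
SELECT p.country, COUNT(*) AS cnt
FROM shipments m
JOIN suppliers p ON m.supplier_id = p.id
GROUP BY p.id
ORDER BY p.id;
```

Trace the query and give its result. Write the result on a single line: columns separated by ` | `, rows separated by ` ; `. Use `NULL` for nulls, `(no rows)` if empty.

Join each shipments row to its suppliers via supplier_id.
Group joined rows by suppliers.id; compute COUNT(*) per group.
  1: ids {2, 5, 10, 27, 33} → COUNT(*)=5
  2: ids {4, 19, 24, 32} → COUNT(*)=4
  3: ids {7, 18, 28} → COUNT(*)=3

Germany | 5 ; Chile | 4 ; France | 3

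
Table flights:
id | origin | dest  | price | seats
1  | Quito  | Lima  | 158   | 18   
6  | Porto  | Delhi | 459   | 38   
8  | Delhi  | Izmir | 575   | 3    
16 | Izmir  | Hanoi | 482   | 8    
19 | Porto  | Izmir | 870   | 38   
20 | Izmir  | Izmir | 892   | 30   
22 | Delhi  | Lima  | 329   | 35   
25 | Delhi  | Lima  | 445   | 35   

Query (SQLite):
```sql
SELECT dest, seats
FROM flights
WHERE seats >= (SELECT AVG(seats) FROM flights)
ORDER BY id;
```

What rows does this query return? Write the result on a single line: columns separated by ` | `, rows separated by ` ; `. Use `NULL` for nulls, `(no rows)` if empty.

Delhi | 38 ; Izmir | 38 ; Izmir | 30 ; Lima | 35 ; Lima | 35

Scalar subquery: AVG(seats) over all flights rows = 25.625.
Keep rows where seats >= that value.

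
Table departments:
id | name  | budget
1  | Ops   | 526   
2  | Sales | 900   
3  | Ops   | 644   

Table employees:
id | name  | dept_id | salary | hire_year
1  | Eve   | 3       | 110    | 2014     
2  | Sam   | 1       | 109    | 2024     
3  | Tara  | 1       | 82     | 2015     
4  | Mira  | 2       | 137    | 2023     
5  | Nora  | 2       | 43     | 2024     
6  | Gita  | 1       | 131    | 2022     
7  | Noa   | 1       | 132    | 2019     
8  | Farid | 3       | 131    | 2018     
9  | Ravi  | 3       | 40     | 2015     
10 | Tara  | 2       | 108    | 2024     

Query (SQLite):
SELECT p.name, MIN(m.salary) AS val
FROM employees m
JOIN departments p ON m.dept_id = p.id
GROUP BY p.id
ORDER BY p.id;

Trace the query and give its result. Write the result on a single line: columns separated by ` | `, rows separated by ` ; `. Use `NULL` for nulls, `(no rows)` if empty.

Ops | 82 ; Sales | 43 ; Ops | 40

Join each employees row to its departments via dept_id.
Group joined rows by departments.id; compute MIN(m.salary) per group.
  1: ids {2, 3, 6, 7} → MIN(m.salary)=82
  2: ids {4, 5, 10} → MIN(m.salary)=43
  3: ids {1, 8, 9} → MIN(m.salary)=40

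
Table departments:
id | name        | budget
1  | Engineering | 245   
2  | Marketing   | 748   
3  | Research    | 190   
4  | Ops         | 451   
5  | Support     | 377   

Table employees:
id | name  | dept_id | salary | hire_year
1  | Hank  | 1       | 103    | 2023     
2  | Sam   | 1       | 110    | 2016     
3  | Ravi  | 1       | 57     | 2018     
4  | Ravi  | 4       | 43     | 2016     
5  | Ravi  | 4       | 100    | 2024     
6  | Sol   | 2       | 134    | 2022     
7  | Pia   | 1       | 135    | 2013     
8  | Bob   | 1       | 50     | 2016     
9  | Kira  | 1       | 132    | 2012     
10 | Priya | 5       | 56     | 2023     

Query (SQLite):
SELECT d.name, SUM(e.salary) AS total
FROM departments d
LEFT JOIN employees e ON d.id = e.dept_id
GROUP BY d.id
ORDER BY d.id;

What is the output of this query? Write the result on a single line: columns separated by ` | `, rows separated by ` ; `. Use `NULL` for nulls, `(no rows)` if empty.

LEFT JOIN keeps every departments row; unmatched ones get NULL for employees columns.
Group by departments.id and compute SUM(e.salary). SUM over an all-NULL group is NULL.
  1: ids {1, 2, 3, 7, 8, 9} → SUM(e.salary)=587
  2: ids {6} → SUM(e.salary)=134
  3: ids {—} → SUM(e.salary)=NULL
  4: ids {4, 5} → SUM(e.salary)=143
  5: ids {10} → SUM(e.salary)=56

Engineering | 587 ; Marketing | 134 ; Research | NULL ; Ops | 143 ; Support | 56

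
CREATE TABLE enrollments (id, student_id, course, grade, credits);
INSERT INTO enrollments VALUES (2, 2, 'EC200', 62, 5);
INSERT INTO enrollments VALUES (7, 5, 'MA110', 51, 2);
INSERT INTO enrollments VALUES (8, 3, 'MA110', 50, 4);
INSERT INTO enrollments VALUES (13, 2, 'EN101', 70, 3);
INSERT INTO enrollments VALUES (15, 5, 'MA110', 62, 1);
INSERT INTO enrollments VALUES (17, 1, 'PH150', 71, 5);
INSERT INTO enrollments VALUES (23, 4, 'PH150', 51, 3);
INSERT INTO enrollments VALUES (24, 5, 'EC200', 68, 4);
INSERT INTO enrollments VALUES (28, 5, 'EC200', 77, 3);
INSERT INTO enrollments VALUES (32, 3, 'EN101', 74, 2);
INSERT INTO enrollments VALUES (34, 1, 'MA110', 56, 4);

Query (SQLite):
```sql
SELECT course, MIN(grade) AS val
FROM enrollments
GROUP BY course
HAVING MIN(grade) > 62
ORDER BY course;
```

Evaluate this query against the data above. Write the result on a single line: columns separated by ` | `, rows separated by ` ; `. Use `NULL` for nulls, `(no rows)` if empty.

EN101 | 70

Partition enrollments by course; compute MIN(grade) within each group.
HAVING: keep groups where MIN(grade) > 62.
  EC200: ids {2, 24, 28} → MIN(grade)=62
  EN101: ids {13, 32} → MIN(grade)=70
  MA110: ids {7, 8, 15, 34} → MIN(grade)=50
  PH150: ids {17, 23} → MIN(grade)=51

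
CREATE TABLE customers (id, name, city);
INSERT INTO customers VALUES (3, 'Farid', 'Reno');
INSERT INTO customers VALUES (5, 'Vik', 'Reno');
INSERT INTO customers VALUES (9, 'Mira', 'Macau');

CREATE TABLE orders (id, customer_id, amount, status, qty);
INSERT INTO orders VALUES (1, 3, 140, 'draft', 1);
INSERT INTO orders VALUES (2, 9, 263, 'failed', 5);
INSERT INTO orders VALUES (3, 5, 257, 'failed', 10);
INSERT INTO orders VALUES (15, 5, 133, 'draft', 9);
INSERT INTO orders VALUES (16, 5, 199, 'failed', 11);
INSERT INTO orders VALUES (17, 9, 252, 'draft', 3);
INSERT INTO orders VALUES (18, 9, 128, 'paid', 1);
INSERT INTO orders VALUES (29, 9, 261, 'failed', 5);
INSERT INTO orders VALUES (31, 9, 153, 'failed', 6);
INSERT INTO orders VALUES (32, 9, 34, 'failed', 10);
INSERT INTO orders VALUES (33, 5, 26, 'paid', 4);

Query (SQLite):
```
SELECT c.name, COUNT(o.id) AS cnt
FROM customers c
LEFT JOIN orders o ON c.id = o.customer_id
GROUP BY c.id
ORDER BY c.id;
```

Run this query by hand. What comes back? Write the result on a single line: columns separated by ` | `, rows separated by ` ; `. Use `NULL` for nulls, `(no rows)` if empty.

LEFT JOIN keeps every customers row; unmatched ones get NULL for orders columns.
Group by customers.id and compute COUNT(o.id). COUNT(col) of an all-NULL group is 0.
  3: ids {1} → COUNT(o.id)=1
  5: ids {3, 15, 16, 33} → COUNT(o.id)=4
  9: ids {2, 17, 18, 29, 31, 32} → COUNT(o.id)=6

Farid | 1 ; Vik | 4 ; Mira | 6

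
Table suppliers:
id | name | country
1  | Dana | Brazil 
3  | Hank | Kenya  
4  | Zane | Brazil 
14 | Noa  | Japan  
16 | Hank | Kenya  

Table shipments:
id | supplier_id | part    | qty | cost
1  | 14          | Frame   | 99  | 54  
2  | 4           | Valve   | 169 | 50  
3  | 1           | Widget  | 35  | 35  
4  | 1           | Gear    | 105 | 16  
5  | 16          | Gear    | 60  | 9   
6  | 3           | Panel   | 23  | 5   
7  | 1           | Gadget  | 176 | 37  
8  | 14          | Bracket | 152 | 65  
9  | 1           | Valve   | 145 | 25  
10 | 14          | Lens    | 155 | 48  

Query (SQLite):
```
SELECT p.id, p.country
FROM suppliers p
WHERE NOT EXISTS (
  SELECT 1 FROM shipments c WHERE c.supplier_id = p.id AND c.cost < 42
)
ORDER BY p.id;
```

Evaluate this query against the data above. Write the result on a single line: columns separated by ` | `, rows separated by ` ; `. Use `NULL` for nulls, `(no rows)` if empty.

For each suppliers row, check whether any shipments with matching supplier_id has cost < 42.
Keep rows where that is false.

4 | Brazil ; 14 | Japan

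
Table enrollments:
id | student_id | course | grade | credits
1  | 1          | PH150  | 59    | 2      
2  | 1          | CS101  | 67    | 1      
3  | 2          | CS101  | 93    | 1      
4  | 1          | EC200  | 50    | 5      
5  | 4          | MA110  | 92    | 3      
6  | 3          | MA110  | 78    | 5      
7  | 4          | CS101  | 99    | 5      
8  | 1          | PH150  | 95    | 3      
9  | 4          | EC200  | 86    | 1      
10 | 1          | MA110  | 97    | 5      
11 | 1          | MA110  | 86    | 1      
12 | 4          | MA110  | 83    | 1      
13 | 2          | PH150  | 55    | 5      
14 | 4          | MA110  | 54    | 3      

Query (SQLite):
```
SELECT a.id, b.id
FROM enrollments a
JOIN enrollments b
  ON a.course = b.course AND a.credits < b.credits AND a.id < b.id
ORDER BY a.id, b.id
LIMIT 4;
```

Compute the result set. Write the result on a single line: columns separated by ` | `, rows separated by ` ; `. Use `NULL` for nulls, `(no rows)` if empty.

Pairs (a,b) with same course, a.credits < b.credits, a.id < b.id.
course groups: CS101:{2,3,7} EC200:{4,9} MA110:{5,6,10,11,12,14} PH150:{1,8,13}
Ordered by (a.id, b.id); first 4.

1 | 8 ; 1 | 13 ; 2 | 7 ; 3 | 7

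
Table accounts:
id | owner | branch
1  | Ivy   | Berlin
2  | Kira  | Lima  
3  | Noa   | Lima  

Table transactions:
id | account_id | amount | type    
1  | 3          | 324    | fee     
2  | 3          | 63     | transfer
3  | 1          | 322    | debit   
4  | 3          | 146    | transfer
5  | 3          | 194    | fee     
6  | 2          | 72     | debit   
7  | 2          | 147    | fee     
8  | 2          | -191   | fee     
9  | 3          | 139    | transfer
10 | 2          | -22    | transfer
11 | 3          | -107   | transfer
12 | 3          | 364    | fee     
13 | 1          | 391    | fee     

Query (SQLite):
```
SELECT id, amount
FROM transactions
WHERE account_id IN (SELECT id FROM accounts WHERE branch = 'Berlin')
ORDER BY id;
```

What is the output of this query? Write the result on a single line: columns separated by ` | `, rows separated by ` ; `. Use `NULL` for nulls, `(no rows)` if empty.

3 | 322 ; 13 | 391

Inner query: accounts.id where branch = 'Berlin'.
Outer: keep transactions rows whose account_id is in that set.
Inner query → {1}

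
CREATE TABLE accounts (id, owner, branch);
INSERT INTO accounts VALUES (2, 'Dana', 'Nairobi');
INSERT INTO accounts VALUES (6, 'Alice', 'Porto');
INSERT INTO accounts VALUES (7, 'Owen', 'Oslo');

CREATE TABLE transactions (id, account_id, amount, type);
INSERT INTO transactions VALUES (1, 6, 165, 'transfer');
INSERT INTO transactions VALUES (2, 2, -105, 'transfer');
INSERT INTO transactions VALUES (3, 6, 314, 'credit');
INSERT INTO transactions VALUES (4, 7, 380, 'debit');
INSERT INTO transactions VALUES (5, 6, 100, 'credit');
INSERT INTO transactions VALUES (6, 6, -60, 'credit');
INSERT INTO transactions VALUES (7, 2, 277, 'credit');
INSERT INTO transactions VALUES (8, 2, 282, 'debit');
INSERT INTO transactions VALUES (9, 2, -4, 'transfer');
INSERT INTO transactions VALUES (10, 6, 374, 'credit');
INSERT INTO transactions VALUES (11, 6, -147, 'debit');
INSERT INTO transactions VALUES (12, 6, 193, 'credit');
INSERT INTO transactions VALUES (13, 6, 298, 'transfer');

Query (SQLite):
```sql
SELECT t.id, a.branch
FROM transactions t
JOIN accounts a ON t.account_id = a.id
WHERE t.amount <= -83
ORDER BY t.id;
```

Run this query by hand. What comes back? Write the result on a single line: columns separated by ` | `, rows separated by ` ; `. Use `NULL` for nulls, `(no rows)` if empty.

2 | Nairobi ; 11 | Porto

Each transactions row matches the accounts row where account_id = accounts.id.
Then keep rows with t.amount <= -83.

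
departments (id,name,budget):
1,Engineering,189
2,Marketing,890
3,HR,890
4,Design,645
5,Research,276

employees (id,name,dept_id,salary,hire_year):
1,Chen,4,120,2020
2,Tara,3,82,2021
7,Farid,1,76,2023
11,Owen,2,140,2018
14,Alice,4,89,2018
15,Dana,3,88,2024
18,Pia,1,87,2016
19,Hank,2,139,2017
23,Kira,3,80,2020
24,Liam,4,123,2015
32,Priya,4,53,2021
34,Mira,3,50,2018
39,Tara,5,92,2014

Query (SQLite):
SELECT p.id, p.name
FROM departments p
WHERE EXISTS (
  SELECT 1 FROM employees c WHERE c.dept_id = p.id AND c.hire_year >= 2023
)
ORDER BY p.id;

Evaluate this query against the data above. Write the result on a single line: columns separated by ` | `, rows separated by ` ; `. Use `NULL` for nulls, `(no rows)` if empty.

For each departments row, check whether any employees with matching dept_id has hire_year >= 2023.
Keep rows where that is true.

1 | Engineering ; 3 | HR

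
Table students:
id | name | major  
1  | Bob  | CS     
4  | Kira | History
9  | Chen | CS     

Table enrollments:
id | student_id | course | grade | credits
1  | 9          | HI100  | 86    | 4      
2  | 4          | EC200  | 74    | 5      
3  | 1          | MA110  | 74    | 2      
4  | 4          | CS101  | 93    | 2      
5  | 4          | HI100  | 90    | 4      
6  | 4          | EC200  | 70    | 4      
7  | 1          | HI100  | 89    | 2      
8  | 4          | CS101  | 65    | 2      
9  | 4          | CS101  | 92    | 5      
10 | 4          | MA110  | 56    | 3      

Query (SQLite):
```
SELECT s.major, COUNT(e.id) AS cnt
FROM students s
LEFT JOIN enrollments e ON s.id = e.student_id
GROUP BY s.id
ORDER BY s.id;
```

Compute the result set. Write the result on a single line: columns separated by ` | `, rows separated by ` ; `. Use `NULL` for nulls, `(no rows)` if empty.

LEFT JOIN keeps every students row; unmatched ones get NULL for enrollments columns.
Group by students.id and compute COUNT(e.id). COUNT(col) of an all-NULL group is 0.
  1: ids {3, 7} → COUNT(e.id)=2
  4: ids {2, 4, 5, 6, 8, 9, 10} → COUNT(e.id)=7
  9: ids {1} → COUNT(e.id)=1

CS | 2 ; History | 7 ; CS | 1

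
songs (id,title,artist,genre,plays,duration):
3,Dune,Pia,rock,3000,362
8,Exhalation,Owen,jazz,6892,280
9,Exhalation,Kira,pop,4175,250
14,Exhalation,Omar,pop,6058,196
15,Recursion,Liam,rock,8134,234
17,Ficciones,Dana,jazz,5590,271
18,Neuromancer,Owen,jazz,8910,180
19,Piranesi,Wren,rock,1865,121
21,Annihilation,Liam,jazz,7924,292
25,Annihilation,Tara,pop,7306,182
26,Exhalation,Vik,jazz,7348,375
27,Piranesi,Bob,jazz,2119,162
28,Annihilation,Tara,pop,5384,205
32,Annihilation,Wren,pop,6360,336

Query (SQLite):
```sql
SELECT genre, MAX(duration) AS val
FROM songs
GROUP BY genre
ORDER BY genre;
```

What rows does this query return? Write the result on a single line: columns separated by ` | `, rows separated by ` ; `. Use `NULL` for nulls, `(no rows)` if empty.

Partition songs by genre; compute MAX(duration) within each group.
  jazz: ids {8, 17, 18, 21, 26, 27} → MAX(duration)=375
  pop: ids {9, 14, 25, 28, 32} → MAX(duration)=336
  rock: ids {3, 15, 19} → MAX(duration)=362

jazz | 375 ; pop | 336 ; rock | 362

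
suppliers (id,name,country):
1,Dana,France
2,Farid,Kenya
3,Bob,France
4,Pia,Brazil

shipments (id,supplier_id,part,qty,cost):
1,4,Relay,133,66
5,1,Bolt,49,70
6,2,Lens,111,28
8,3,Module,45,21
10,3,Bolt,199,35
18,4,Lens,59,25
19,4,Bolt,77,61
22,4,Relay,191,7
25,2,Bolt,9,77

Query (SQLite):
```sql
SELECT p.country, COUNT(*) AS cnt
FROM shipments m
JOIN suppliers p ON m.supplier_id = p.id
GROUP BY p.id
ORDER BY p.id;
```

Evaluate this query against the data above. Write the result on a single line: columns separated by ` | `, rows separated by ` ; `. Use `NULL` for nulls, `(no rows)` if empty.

Join each shipments row to its suppliers via supplier_id.
Group joined rows by suppliers.id; compute COUNT(*) per group.
  1: ids {5} → COUNT(*)=1
  2: ids {6, 25} → COUNT(*)=2
  3: ids {8, 10} → COUNT(*)=2
  4: ids {1, 18, 19, 22} → COUNT(*)=4

France | 1 ; Kenya | 2 ; France | 2 ; Brazil | 4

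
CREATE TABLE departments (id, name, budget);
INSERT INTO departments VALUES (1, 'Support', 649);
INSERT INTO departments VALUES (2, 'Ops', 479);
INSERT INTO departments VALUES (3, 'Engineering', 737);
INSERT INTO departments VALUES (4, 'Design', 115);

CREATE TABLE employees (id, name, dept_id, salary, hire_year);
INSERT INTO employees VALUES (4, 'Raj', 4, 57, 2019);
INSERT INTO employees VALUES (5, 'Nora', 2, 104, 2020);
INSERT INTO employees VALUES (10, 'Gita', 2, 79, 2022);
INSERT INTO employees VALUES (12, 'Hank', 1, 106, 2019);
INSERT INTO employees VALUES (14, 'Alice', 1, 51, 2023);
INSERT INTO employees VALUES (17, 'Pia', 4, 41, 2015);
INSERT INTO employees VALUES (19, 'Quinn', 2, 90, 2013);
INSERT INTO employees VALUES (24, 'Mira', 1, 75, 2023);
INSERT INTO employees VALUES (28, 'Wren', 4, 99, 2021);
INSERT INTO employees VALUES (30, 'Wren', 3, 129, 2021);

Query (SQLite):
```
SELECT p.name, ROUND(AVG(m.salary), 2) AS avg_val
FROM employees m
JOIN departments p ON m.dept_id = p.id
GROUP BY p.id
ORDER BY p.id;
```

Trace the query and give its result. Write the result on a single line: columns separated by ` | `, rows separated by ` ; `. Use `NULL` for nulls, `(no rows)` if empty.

Join each employees row to its departments via dept_id.
Group joined rows by departments.id; compute ROUND(AVG(m.salary), 2) per group.
  1: ids {12, 14, 24} → ROUND(AVG(m.salary), 2)=77.33
  2: ids {5, 10, 19} → ROUND(AVG(m.salary), 2)=91
  3: ids {30} → ROUND(AVG(m.salary), 2)=129
  4: ids {4, 17, 28} → ROUND(AVG(m.salary), 2)=65.67

Support | 77.33 ; Ops | 91 ; Engineering | 129 ; Design | 65.67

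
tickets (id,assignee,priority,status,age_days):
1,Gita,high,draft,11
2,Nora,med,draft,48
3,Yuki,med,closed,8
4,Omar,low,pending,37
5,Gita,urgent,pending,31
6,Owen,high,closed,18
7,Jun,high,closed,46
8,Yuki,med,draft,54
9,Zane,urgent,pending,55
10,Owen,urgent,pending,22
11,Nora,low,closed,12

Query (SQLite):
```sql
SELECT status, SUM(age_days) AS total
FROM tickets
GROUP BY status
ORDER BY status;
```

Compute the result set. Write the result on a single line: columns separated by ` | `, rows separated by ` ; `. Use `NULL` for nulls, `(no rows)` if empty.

Partition tickets by status; compute SUM(age_days) within each group.
  closed: ids {3, 6, 7, 11} → SUM(age_days)=84
  draft: ids {1, 2, 8} → SUM(age_days)=113
  pending: ids {4, 5, 9, 10} → SUM(age_days)=145

closed | 84 ; draft | 113 ; pending | 145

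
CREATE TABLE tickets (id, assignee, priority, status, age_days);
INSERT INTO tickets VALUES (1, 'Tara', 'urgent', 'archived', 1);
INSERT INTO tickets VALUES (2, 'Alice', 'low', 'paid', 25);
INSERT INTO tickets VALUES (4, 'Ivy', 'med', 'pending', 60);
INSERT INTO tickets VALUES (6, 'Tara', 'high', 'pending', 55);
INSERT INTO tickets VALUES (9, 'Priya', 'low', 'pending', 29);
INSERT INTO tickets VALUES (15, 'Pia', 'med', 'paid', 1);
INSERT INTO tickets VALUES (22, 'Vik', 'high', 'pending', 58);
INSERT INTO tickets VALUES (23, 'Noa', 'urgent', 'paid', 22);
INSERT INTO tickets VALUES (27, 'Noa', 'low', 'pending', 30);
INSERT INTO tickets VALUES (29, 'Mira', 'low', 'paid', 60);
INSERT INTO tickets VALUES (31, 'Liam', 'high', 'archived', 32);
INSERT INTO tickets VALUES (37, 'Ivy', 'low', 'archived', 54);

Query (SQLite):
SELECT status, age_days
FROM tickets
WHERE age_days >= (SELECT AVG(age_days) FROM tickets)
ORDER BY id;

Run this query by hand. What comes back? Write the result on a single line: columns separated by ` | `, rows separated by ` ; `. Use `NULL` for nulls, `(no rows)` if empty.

pending | 60 ; pending | 55 ; pending | 58 ; paid | 60 ; archived | 54

Scalar subquery: AVG(age_days) over all tickets rows = 35.583333 (≈; comparison uses full precision).
Keep rows where age_days >= that value.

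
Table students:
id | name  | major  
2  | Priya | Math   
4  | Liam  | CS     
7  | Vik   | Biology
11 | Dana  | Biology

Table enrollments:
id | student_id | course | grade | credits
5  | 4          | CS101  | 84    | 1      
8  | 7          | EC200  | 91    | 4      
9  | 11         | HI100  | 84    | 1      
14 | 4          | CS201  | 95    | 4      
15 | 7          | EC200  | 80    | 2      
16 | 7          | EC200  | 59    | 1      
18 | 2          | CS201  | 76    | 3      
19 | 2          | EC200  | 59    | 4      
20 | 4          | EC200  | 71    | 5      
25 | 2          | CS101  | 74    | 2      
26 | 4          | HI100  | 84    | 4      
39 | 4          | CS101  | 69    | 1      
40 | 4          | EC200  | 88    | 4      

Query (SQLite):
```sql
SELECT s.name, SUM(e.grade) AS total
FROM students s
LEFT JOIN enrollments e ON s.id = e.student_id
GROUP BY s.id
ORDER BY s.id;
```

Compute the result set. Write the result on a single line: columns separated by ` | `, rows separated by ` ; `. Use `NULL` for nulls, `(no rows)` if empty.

Priya | 209 ; Liam | 491 ; Vik | 230 ; Dana | 84

LEFT JOIN keeps every students row; unmatched ones get NULL for enrollments columns.
Group by students.id and compute SUM(e.grade). SUM over an all-NULL group is NULL.
  2: ids {18, 19, 25} → SUM(e.grade)=209
  4: ids {5, 14, 20, 26, 39, 40} → SUM(e.grade)=491
  7: ids {8, 15, 16} → SUM(e.grade)=230
  11: ids {9} → SUM(e.grade)=84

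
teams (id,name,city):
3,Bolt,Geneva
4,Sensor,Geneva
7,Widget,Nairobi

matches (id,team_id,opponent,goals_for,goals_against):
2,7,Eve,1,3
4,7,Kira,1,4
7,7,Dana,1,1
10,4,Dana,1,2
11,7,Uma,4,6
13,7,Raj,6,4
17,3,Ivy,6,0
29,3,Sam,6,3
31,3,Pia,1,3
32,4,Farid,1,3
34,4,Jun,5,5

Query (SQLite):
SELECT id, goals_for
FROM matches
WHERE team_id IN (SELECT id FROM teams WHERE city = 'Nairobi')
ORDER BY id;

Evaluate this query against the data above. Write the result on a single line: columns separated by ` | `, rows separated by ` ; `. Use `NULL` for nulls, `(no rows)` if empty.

2 | 1 ; 4 | 1 ; 7 | 1 ; 11 | 4 ; 13 | 6

Inner query: teams.id where city = 'Nairobi'.
Outer: keep matches rows whose team_id is in that set.
Inner query → {7}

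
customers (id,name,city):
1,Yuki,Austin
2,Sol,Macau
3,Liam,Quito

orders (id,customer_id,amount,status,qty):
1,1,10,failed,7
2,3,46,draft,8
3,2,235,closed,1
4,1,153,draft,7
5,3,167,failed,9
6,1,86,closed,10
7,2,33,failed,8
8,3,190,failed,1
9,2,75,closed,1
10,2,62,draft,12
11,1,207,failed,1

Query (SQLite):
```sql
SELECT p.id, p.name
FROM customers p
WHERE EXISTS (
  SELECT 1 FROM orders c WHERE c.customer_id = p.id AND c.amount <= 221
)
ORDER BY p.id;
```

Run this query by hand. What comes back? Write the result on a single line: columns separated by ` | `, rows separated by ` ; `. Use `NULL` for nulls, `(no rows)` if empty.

1 | Yuki ; 2 | Sol ; 3 | Liam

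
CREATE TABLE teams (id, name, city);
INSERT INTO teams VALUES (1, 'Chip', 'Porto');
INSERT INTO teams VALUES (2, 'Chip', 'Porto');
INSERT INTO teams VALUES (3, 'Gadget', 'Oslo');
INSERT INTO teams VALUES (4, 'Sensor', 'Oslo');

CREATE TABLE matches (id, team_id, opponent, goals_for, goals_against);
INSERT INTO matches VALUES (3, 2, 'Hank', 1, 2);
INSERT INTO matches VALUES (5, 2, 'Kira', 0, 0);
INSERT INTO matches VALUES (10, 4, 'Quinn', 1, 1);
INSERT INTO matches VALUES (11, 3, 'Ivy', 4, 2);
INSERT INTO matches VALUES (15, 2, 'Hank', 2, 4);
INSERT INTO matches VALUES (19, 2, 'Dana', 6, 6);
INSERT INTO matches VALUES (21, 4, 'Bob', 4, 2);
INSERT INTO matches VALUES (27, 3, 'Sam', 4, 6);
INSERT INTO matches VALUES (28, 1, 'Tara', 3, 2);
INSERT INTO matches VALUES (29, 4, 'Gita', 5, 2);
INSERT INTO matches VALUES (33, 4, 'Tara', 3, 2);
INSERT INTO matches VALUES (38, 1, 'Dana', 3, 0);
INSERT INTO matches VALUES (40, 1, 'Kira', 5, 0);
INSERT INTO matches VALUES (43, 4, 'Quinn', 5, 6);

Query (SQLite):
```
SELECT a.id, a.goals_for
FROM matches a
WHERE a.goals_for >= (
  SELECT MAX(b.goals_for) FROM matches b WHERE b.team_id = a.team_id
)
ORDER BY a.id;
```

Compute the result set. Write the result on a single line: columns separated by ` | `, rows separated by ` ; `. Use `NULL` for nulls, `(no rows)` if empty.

11 | 4 ; 19 | 6 ; 27 | 4 ; 29 | 5 ; 40 | 5 ; 43 | 5

For each matches row a, compute MAX(goals_for) over rows sharing a.team_id.
Keep row a if a.goals_for >= that per-group MAX.
  team_id=1: MAX(goals_for) = 5
  team_id=2: MAX(goals_for) = 6
  team_id=3: MAX(goals_for) = 4
  team_id=4: MAX(goals_for) = 5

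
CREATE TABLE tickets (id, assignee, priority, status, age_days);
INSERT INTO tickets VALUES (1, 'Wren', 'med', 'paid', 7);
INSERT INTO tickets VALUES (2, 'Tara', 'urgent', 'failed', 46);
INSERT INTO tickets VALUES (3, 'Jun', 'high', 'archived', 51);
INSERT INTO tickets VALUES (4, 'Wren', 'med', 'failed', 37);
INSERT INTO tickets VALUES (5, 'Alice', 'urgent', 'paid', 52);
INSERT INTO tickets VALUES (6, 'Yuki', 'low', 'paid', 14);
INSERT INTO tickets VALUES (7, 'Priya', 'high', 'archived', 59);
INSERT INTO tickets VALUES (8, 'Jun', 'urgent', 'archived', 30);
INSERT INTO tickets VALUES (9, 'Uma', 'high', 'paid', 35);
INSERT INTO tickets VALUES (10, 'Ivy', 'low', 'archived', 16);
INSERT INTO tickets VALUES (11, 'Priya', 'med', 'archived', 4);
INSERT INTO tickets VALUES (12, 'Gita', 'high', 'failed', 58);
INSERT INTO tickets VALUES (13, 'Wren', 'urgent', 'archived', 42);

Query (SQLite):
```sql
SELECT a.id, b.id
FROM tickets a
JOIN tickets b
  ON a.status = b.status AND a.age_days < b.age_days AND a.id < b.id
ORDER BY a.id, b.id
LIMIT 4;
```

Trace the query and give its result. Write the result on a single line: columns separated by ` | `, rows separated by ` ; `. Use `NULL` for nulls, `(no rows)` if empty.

1 | 5 ; 1 | 6 ; 1 | 9 ; 2 | 12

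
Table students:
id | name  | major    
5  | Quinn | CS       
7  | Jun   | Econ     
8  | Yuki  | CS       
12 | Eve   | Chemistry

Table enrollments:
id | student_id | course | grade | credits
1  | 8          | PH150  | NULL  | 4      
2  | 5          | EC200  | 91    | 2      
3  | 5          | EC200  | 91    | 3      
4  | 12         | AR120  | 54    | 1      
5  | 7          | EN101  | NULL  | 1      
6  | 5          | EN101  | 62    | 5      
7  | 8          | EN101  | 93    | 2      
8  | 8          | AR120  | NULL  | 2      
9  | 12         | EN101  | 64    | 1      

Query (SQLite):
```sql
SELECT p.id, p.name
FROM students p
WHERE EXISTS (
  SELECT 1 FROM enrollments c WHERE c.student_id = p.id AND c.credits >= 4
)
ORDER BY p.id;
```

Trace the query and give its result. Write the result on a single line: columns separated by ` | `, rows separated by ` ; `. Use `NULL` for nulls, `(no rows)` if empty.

For each students row, check whether any enrollments with matching student_id has credits >= 4.
Keep rows where that is true.

5 | Quinn ; 8 | Yuki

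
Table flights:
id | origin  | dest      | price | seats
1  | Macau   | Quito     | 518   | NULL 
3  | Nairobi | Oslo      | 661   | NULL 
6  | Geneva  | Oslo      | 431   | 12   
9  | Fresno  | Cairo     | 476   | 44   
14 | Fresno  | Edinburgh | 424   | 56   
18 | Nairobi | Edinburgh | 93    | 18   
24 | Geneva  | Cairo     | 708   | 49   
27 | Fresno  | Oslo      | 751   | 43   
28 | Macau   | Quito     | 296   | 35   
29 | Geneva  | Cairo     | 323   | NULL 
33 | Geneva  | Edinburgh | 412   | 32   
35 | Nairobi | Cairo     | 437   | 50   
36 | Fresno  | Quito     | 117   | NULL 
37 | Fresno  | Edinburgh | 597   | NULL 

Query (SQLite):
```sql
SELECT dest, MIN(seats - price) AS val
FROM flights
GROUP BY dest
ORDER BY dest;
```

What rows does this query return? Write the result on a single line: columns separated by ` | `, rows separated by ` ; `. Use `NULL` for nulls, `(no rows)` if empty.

Cairo | -659 ; Edinburgh | -380 ; Oslo | -708 ; Quito | -261

For each row compute seats - price.
Group by dest; take MIN of the expression per group.
  Cairo: ids {9, 24, 29, 35} → MIN(seats - price)=-659
  Edinburgh: ids {14, 18, 33, 37} → MIN(seats - price)=-380
  Oslo: ids {3, 6, 27} → MIN(seats - price)=-708
  Quito: ids {1, 28, 36} → MIN(seats - price)=-261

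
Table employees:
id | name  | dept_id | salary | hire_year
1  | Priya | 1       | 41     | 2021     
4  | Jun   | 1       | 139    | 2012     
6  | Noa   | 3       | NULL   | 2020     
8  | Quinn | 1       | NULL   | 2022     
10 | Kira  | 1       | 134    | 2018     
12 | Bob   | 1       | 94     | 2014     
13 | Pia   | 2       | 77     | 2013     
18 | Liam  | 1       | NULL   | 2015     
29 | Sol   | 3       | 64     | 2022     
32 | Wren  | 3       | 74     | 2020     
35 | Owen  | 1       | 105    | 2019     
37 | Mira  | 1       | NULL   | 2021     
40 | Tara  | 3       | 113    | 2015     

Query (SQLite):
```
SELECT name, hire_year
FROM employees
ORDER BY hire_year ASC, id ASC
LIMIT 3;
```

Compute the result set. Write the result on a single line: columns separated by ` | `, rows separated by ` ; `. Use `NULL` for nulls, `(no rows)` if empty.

Sort by hire_year asc, tiebreak id asc: (2012, id=4), (2013, id=13), (2014, id=12), (2015, id=18), (2015, id=40), (2018, id=10) …. Take first 3.

Jun | 2012 ; Pia | 2013 ; Bob | 2014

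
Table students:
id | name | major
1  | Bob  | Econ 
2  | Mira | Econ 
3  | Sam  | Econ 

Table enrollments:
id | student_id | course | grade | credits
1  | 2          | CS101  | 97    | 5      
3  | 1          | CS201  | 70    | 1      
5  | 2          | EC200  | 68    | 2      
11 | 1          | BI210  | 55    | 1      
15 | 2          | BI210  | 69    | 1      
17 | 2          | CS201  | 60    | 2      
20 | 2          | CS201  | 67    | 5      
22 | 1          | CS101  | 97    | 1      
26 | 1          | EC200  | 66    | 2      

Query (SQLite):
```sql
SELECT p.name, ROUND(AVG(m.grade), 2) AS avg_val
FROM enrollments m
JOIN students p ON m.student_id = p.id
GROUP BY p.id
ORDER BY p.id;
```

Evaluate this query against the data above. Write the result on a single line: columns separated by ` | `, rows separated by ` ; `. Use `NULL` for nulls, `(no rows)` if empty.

Bob | 72 ; Mira | 72.2

Join each enrollments row to its students via student_id.
Group joined rows by students.id; compute ROUND(AVG(m.grade), 2) per group.
  1: ids {3, 11, 22, 26} → ROUND(AVG(m.grade), 2)=72
  2: ids {1, 5, 15, 17, 20} → ROUND(AVG(m.grade), 2)=72.2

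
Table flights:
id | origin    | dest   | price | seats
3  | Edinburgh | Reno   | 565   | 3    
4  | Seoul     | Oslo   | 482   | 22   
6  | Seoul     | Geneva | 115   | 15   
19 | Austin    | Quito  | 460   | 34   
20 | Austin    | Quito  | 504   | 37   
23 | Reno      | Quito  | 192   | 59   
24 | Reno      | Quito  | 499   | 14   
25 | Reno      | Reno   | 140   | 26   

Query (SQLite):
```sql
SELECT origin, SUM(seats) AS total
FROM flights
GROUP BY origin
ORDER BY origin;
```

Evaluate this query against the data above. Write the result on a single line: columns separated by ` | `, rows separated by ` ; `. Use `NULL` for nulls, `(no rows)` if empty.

Partition flights by origin; compute SUM(seats) within each group.
  Austin: ids {19, 20} → SUM(seats)=71
  Edinburgh: ids {3} → SUM(seats)=3
  Reno: ids {23, 24, 25} → SUM(seats)=99
  Seoul: ids {4, 6} → SUM(seats)=37

Austin | 71 ; Edinburgh | 3 ; Reno | 99 ; Seoul | 37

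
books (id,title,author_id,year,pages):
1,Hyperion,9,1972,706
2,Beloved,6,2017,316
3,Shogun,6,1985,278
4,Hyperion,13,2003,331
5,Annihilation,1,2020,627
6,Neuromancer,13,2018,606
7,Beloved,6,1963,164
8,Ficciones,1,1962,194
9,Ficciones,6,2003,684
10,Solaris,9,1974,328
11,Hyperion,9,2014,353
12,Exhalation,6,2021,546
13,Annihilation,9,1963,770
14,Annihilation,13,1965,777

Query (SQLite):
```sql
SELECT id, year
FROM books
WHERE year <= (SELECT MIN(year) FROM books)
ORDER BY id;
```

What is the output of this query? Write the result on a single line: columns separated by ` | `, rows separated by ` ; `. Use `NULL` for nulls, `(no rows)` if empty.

Scalar subquery: MIN(year) over all books rows = 1962.
Keep rows where year <= that value.

8 | 1962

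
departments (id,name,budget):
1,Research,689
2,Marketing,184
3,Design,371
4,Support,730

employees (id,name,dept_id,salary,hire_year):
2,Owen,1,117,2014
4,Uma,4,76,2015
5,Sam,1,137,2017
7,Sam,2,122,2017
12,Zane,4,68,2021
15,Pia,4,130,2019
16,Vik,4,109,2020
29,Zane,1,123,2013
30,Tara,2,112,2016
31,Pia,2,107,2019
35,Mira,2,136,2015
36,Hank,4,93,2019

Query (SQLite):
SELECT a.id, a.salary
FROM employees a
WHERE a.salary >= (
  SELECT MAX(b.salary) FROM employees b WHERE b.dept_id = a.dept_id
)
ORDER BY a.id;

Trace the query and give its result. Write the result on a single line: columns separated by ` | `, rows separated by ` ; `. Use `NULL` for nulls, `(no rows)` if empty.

For each employees row a, compute MAX(salary) over rows sharing a.dept_id.
Keep row a if a.salary >= that per-group MAX.
  dept_id=1: MAX(salary) = 137
  dept_id=2: MAX(salary) = 136
  dept_id=4: MAX(salary) = 130

5 | 137 ; 15 | 130 ; 35 | 136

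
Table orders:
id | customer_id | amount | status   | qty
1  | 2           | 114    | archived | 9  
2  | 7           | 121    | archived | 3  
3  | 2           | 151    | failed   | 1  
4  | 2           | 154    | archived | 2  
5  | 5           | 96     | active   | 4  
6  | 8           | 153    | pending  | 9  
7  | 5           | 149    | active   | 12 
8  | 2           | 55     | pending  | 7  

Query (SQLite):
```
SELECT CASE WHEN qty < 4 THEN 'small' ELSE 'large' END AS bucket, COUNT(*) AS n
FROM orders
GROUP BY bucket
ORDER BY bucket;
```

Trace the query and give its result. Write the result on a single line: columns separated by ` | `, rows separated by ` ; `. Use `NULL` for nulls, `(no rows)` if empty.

Bucket rows by qty < 4 → 'small' else 'large'; count each bucket.

large | 5 ; small | 3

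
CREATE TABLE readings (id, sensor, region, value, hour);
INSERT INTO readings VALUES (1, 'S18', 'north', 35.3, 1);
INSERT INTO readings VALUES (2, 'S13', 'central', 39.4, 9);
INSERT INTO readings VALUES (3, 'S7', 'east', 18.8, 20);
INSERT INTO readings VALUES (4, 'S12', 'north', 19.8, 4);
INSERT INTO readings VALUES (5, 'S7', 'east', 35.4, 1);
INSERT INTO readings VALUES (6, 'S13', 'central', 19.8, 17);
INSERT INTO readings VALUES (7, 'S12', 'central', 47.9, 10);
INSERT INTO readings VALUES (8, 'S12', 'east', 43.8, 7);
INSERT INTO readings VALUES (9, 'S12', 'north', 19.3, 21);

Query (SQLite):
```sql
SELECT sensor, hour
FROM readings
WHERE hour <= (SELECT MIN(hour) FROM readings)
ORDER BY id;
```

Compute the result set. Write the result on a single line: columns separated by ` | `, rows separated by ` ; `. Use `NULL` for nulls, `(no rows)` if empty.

Scalar subquery: MIN(hour) over all readings rows = 1.
Keep rows where hour <= that value.

S18 | 1 ; S7 | 1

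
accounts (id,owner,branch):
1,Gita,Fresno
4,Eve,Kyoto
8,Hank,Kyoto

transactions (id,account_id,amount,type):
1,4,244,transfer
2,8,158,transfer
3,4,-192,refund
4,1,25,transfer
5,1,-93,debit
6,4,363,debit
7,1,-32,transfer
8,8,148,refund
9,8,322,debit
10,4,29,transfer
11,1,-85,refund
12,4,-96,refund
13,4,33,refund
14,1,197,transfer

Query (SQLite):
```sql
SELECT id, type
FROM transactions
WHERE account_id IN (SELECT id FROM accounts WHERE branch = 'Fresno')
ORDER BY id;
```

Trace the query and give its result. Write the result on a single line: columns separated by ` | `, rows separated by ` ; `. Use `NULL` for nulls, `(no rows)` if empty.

4 | transfer ; 5 | debit ; 7 | transfer ; 11 | refund ; 14 | transfer

Inner query: accounts.id where branch = 'Fresno'.
Outer: keep transactions rows whose account_id is in that set.
Inner query → {1}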